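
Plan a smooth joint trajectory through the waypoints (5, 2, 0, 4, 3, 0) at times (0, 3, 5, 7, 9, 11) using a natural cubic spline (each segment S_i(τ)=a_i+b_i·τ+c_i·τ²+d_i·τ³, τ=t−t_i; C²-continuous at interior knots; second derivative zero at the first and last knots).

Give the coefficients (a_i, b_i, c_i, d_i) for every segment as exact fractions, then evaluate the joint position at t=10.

  seg 0: a=5 b=-184/265 c=0 d=-9/265
  seg 1: a=2 b=-427/265 c=-81/265 d=81/265
  seg 2: a=0 b=221/265 c=81/53 d=-501/1060
  seg 3: a=4 b=338/265 c=-693/530 d=89/424
  seg 4: a=3 b=-761/530 c=-51/1060 d=17/2120
S(10) = 3231/2120

Δ: Δ0=-1, Δ1=-1, Δ2=2, Δ3=-1/2, Δ4=-3/2
row 1: diag=10, rhs=0; c'=1/5, d'=0
row 2: denom=8−2·1/5=38/5; d'=(18−2·0)/(38/5)=45/19
row 3: denom=8−2·5/19=142/19; d'=(-15−2·45/19)/(142/19)=-375/142
row 4: denom=8−2·19/71=530/71; d'=(-6−2·-375/142)/(530/71)=-51/530
back: M4=-51/530
back: M3=-375/142−19/71·-51/530=-693/265
back: M2=45/19−5/19·-693/265=162/53
back: M1=0−1/5·162/53=-162/265
M: M0=0, M1=-162/265, M2=162/53, M3=-693/265, M4=-51/530, M5=0
seg 0: a=5, c=M0/2=0, d=(M1−M0)/(6·3)=-9/265, b=Δ0−h0·(2M0+M1)/6=-184/265
seg 1: a=2, c=M1/2=-81/265, d=(M2−M1)/(6·2)=81/265, b=Δ1−h1·(2M1+M2)/6=-427/265
seg 2: a=0, c=M2/2=81/53, d=(M3−M2)/(6·2)=-501/1060, b=Δ2−h2·(2M2+M3)/6=221/265
seg 3: a=4, c=M3/2=-693/530, d=(M4−M3)/(6·2)=89/424, b=Δ3−h3·(2M3+M4)/6=338/265
seg 4: a=3, c=M4/2=-51/1060, d=(M5−M4)/(6·2)=17/2120, b=Δ4−h4·(2M4+M5)/6=-761/530
t_q=10 → seg 4, τ=1; S=3+-761/530·τ+-51/1060·τ²+17/2120·τ³=3231/2120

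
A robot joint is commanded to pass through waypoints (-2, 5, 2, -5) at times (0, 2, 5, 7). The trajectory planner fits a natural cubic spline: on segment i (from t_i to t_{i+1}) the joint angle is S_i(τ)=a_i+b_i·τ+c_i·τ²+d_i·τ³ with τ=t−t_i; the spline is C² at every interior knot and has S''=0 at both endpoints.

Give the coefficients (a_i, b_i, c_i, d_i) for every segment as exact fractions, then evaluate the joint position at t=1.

  seg 0: a=-2 b=787/182 c=0 d=-75/364
  seg 1: a=5 b=337/182 c=-225/182 d=2/21
  seg 2: a=2 b=-545/182 c=-69/182 d=23/364
S(1) = 771/364

Δ: Δ0=7/2, Δ1=-1, Δ2=-7/2
row 1: diag=10, rhs=-27; c'=3/10, d'=-27/10
row 2: denom=10−3·3/10=91/10; d'=(-15−3·-27/10)/(91/10)=-69/91
back: M2=-69/91
back: M1=-27/10−3/10·-69/91=-225/91
M: M0=0, M1=-225/91, M2=-69/91, M3=0
seg 0: a=-2, c=M0/2=0, d=(M1−M0)/(6·2)=-75/364, b=Δ0−h0·(2M0+M1)/6=787/182
seg 1: a=5, c=M1/2=-225/182, d=(M2−M1)/(6·3)=2/21, b=Δ1−h1·(2M1+M2)/6=337/182
seg 2: a=2, c=M2/2=-69/182, d=(M3−M2)/(6·2)=23/364, b=Δ2−h2·(2M2+M3)/6=-545/182
t_q=1 → seg 0, τ=1; S=-2+787/182·τ+0·τ²+-75/364·τ³=771/364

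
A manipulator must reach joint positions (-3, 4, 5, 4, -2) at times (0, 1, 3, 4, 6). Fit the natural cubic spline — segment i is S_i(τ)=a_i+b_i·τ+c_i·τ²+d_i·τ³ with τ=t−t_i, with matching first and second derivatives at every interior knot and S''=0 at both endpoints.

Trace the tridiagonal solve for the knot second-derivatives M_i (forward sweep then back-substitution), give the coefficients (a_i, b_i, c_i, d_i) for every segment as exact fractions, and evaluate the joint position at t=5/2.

  seg 0: a=-3 b=3031/372 c=0 d=-427/372
  seg 1: a=4 b=875/186 c=-427/124 d=499/744
  seg 2: a=5 b=-95/93 c=18/31 d=-52/93
  seg 3: a=4 b=-143/93 c=-34/31 d=17/93
S(5/2) = 11055/1984

Δ: Δ0=7, Δ1=1/2, Δ2=-1, Δ3=-3
row 1: diag=6, rhs=-39; c'=1/3, d'=-13/2
row 2: denom=6−2·1/3=16/3; d'=(-9−2·-13/2)/(16/3)=3/4
row 3: denom=6−1·3/16=93/16; d'=(-12−1·3/4)/(93/16)=-68/31
back: M3=-68/31
back: M2=3/4−3/16·-68/31=36/31
back: M1=-13/2−1/3·36/31=-427/62
M: M0=0, M1=-427/62, M2=36/31, M3=-68/31, M4=0
seg 0: a=-3, c=M0/2=0, d=(M1−M0)/(6·1)=-427/372, b=Δ0−h0·(2M0+M1)/6=3031/372
seg 1: a=4, c=M1/2=-427/124, d=(M2−M1)/(6·2)=499/744, b=Δ1−h1·(2M1+M2)/6=875/186
seg 2: a=5, c=M2/2=18/31, d=(M3−M2)/(6·1)=-52/93, b=Δ2−h2·(2M2+M3)/6=-95/93
seg 3: a=4, c=M3/2=-34/31, d=(M4−M3)/(6·2)=17/93, b=Δ3−h3·(2M3+M4)/6=-143/93
t_q=5/2 → seg 1, τ=3/2; S=4+875/186·τ+-427/124·τ²+499/744·τ³=11055/1984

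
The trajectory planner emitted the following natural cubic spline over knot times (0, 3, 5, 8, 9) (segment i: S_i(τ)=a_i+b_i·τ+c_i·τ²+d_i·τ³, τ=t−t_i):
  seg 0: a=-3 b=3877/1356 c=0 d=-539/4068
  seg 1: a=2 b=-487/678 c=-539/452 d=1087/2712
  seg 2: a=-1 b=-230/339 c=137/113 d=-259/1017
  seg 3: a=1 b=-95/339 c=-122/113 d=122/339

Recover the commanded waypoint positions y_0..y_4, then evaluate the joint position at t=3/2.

y_0 = S_0(0) = a_0 = -3
y_1 = S_1(0) = a_1 = 2
y_2 = S_2(0) = a_2 = -1
y_3 = S_3(0) = a_3 = 1
y_4 = S_3(1) = 0
t_q=3/2 is in segment 0 (τ=3/2); S_0(τ)=3043/3616

y_0=-3 y_1=2 y_2=-1 y_3=1 y_4=0
S(3/2) = 3043/3616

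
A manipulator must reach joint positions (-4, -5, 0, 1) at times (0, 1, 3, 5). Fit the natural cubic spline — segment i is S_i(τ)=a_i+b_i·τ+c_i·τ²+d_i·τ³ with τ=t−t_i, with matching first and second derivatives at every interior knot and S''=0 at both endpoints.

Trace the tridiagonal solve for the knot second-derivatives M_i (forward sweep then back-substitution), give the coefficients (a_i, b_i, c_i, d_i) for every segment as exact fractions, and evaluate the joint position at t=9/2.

Δ: Δ0=-1, Δ1=5/2, Δ2=1/2
row 1: diag=6, rhs=21; c'=1/3, d'=7/2
row 2: denom=8−2·1/3=22/3; d'=(-12−2·7/2)/(22/3)=-57/22
back: M2=-57/22
back: M1=7/2−1/3·-57/22=48/11
M: M0=0, M1=48/11, M2=-57/22, M3=0
seg 0: a=-4, c=M0/2=0, d=(M1−M0)/(6·1)=8/11, b=Δ0−h0·(2M0+M1)/6=-19/11
seg 1: a=-5, c=M1/2=24/11, d=(M2−M1)/(6·2)=-51/88, b=Δ1−h1·(2M1+M2)/6=5/11
seg 2: a=0, c=M2/2=-57/44, d=(M3−M2)/(6·2)=19/88, b=Δ2−h2·(2M2+M3)/6=49/22
t_q=9/2 → seg 2, τ=3/2; S=0+49/22·τ+-57/44·τ²+19/88·τ³=813/704

  seg 0: a=-4 b=-19/11 c=0 d=8/11
  seg 1: a=-5 b=5/11 c=24/11 d=-51/88
  seg 2: a=0 b=49/22 c=-57/44 d=19/88
S(9/2) = 813/704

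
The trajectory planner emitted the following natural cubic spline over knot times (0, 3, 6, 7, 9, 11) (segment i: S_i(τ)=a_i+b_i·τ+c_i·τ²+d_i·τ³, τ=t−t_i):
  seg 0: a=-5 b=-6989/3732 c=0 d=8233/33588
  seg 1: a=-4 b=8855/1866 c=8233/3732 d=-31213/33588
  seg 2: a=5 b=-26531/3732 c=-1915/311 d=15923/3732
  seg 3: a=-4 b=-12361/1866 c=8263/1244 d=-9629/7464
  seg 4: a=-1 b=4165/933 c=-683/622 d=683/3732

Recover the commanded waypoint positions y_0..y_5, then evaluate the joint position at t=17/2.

y_0 = S_0(0) = a_0 = -5
y_1 = S_1(0) = a_1 = -4
y_2 = S_2(0) = a_2 = 5
y_3 = S_3(0) = a_3 = -4
y_4 = S_4(0) = a_4 = -1
y_5 = S_4(2) = 5
t_q=17/2 is in segment 3 (τ=3/2); S_3(τ)=-66585/19904

y_0=-5 y_1=-4 y_2=5 y_3=-4 y_4=-1 y_5=5
S(17/2) = -66585/19904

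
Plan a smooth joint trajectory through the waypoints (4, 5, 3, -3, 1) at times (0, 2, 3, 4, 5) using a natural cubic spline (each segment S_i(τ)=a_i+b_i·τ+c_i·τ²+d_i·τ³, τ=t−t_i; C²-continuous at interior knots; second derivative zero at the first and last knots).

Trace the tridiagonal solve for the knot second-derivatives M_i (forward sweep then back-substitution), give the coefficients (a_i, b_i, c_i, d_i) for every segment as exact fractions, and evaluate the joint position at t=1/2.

Δ: Δ0=1/2, Δ1=-2, Δ2=-6, Δ3=4
row 1: diag=6, rhs=-15; c'=1/6, d'=-5/2
row 2: denom=4−1·1/6=23/6; d'=(-24−1·-5/2)/(23/6)=-129/23
row 3: denom=4−1·6/23=86/23; d'=(60−1·-129/23)/(86/23)=1509/86
back: M3=1509/86
back: M2=-129/23−6/23·1509/86=-438/43
back: M1=-5/2−1/6·-438/43=-69/86
M: M0=0, M1=-69/86, M2=-438/43, M3=1509/86, M4=0
seg 0: a=4, c=M0/2=0, d=(M1−M0)/(6·2)=-23/344, b=Δ0−h0·(2M0+M1)/6=33/43
seg 1: a=5, c=M1/2=-69/172, d=(M2−M1)/(6·1)=-269/172, b=Δ1−h1·(2M1+M2)/6=-3/86
seg 2: a=3, c=M2/2=-219/43, d=(M3−M2)/(6·1)=795/172, b=Δ2−h2·(2M2+M3)/6=-951/172
seg 3: a=-3, c=M3/2=1509/172, d=(M4−M3)/(6·1)=-503/172, b=Δ3−h3·(2M3+M4)/6=-159/86
t_q=1/2 → seg 0, τ=1/2; S=4+33/43·τ+0·τ²+-23/344·τ³=12041/2752

  seg 0: a=4 b=33/43 c=0 d=-23/344
  seg 1: a=5 b=-3/86 c=-69/172 d=-269/172
  seg 2: a=3 b=-951/172 c=-219/43 d=795/172
  seg 3: a=-3 b=-159/86 c=1509/172 d=-503/172
S(1/2) = 12041/2752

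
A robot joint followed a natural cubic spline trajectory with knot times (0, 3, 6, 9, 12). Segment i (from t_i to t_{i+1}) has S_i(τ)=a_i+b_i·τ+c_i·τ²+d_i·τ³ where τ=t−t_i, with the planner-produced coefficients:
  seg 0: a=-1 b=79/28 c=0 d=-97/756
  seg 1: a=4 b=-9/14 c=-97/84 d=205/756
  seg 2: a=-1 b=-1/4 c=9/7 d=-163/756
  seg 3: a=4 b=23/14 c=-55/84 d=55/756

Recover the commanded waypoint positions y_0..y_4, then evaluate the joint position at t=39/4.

y_0 = S_0(0) = a_0 = -1
y_1 = S_1(0) = a_1 = 4
y_2 = S_2(0) = a_2 = -1
y_3 = S_3(0) = a_3 = 4
y_4 = S_3(3) = 5
t_q=39/4 is in segment 3 (τ=3/4); S_3(τ)=1253/256

y_0=-1 y_1=4 y_2=-1 y_3=4 y_4=5
S(39/4) = 1253/256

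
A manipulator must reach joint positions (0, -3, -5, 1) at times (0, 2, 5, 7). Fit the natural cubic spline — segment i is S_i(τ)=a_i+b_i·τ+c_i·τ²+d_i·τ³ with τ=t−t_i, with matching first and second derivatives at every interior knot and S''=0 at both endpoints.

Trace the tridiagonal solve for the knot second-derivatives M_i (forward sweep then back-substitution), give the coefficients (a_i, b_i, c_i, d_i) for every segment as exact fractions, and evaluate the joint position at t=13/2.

Δ: Δ0=-3/2, Δ1=-2/3, Δ2=3
row 1: diag=10, rhs=5; c'=3/10, d'=1/2
row 2: denom=10−3·3/10=91/10; d'=(22−3·1/2)/(91/10)=205/91
back: M2=205/91
back: M1=1/2−3/10·205/91=-16/91
M: M0=0, M1=-16/91, M2=205/91, M3=0
seg 0: a=0, c=M0/2=0, d=(M1−M0)/(6·2)=-4/273, b=Δ0−h0·(2M0+M1)/6=-787/546
seg 1: a=-3, c=M1/2=-8/91, d=(M2−M1)/(6·3)=17/126, b=Δ1−h1·(2M1+M2)/6=-883/546
seg 2: a=-5, c=M2/2=205/182, d=(M3−M2)/(6·2)=-205/1092, b=Δ2−h2·(2M2+M3)/6=409/273
t_q=13/2 → seg 2, τ=3/2; S=-5+409/273·τ+205/182·τ²+-205/1092·τ³=-2481/2912

  seg 0: a=0 b=-787/546 c=0 d=-4/273
  seg 1: a=-3 b=-883/546 c=-8/91 d=17/126
  seg 2: a=-5 b=409/273 c=205/182 d=-205/1092
S(13/2) = -2481/2912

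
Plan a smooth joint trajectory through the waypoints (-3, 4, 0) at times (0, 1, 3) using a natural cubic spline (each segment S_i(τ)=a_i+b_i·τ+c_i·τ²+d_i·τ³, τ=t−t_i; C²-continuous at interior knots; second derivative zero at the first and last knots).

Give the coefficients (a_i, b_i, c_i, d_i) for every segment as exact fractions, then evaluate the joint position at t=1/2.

  seg 0: a=-3 b=17/2 c=0 d=-3/2
  seg 1: a=4 b=4 c=-9/2 d=3/4
S(1/2) = 17/16

Δ: Δ0=7, Δ1=-2
row 1: diag=6, rhs=-54; c'=1/3, d'=-9
back: M1=-9
M: M0=0, M1=-9, M2=0
seg 0: a=-3, c=M0/2=0, d=(M1−M0)/(6·1)=-3/2, b=Δ0−h0·(2M0+M1)/6=17/2
seg 1: a=4, c=M1/2=-9/2, d=(M2−M1)/(6·2)=3/4, b=Δ1−h1·(2M1+M2)/6=4
t_q=1/2 → seg 0, τ=1/2; S=-3+17/2·τ+0·τ²+-3/2·τ³=17/16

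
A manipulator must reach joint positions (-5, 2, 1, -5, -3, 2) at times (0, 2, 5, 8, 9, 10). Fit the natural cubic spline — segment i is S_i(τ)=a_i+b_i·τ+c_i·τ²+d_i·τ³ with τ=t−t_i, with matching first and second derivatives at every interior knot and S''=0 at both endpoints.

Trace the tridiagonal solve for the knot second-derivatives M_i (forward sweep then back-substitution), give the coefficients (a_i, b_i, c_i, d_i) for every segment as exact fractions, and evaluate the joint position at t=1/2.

Δ: Δ0=7/2, Δ1=-1/3, Δ2=-2, Δ3=2, Δ4=5
row 1: diag=10, rhs=-23; c'=3/10, d'=-23/10
row 2: denom=12−3·3/10=111/10; d'=(-10−3·-23/10)/(111/10)=-31/111
row 3: denom=8−3·10/37=266/37; d'=(24−3·-31/111)/(266/37)=919/266
row 4: denom=4−1·37/266=1027/266; d'=(18−1·919/266)/(1027/266)=3869/1027
back: M4=3869/1027
back: M3=919/266−37/266·3869/1027=3010/1027
back: M2=-31/111−10/37·3010/1027=-3301/3081
back: M1=-23/10−3/10·-3301/3081=-2032/1027
M: M0=0, M1=-2032/1027, M2=-3301/3081, M3=3010/1027, M4=3869/1027, M5=0
seg 0: a=-5, c=M0/2=0, d=(M1−M0)/(6·2)=-508/3081, b=Δ0−h0·(2M0+M1)/6=25631/6162
seg 1: a=2, c=M1/2=-1016/1027, d=(M2−M1)/(6·3)=215/4266, b=Δ1−h1·(2M1+M2)/6=13439/6162
seg 2: a=1, c=M2/2=-3301/6162, d=(M3−M2)/(6·3)=12331/55458, b=Δ2−h2·(2M2+M3)/6=-7376/3081
seg 3: a=-5, c=M3/2=1505/1027, d=(M4−M3)/(6·1)=859/6162, b=Δ3−h3·(2M3+M4)/6=2435/6162
seg 4: a=-3, c=M4/2=3869/2054, d=(M5−M4)/(6·1)=-3869/6162, b=Δ4−h4·(2M4+M5)/6=11536/3081
t_q=1/2 → seg 0, τ=1/2; S=-5+25631/6162·τ+0·τ²+-508/3081·τ³=-12081/4108

  seg 0: a=-5 b=25631/6162 c=0 d=-508/3081
  seg 1: a=2 b=13439/6162 c=-1016/1027 d=215/4266
  seg 2: a=1 b=-7376/3081 c=-3301/6162 d=12331/55458
  seg 3: a=-5 b=2435/6162 c=1505/1027 d=859/6162
  seg 4: a=-3 b=11536/3081 c=3869/2054 d=-3869/6162
S(1/2) = -12081/4108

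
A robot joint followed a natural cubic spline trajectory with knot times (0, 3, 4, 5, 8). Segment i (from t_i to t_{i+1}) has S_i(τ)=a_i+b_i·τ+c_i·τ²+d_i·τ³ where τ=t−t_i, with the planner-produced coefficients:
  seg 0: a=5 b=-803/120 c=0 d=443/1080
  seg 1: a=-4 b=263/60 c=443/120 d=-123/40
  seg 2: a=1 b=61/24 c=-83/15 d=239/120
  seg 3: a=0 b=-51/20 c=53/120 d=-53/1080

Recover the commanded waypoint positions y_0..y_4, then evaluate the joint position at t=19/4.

y_0 = S_0(0) = a_0 = 5
y_1 = S_1(0) = a_1 = -4
y_2 = S_2(0) = a_2 = 1
y_3 = S_3(0) = a_3 = 0
y_4 = S_3(3) = -5
t_q=19/4 is in segment 2 (τ=3/4); S_2(τ)=1623/2560

y_0=5 y_1=-4 y_2=1 y_3=0 y_4=-5
S(19/4) = 1623/2560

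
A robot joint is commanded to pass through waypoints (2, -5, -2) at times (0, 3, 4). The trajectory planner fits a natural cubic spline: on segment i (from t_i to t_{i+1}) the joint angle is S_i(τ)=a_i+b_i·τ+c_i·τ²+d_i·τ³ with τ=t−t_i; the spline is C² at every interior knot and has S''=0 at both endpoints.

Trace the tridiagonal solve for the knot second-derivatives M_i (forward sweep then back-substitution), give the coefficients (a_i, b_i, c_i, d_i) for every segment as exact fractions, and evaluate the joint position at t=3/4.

Δ: Δ0=-7/3, Δ1=3
row 1: diag=8, rhs=32; c'=1/8, d'=4
back: M1=4
M: M0=0, M1=4, M2=0
seg 0: a=2, c=M0/2=0, d=(M1−M0)/(6·3)=2/9, b=Δ0−h0·(2M0+M1)/6=-13/3
seg 1: a=-5, c=M1/2=2, d=(M2−M1)/(6·1)=-2/3, b=Δ1−h1·(2M1+M2)/6=5/3
t_q=3/4 → seg 0, τ=3/4; S=2+-13/3·τ+0·τ²+2/9·τ³=-37/32

  seg 0: a=2 b=-13/3 c=0 d=2/9
  seg 1: a=-5 b=5/3 c=2 d=-2/3
S(3/4) = -37/32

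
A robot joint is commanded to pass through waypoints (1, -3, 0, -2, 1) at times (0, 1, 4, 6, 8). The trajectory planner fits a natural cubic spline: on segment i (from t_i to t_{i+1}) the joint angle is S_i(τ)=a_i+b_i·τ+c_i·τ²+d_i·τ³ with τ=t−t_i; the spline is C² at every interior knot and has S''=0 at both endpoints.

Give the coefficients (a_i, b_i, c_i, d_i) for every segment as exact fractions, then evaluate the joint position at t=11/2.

Δ: Δ0=-4, Δ1=1, Δ2=-1, Δ3=3/2
row 1: diag=8, rhs=30; c'=3/8, d'=15/4
row 2: denom=10−3·3/8=71/8; d'=(-12−3·15/4)/(71/8)=-186/71
row 3: denom=8−2·16/71=536/71; d'=(15−2·-186/71)/(536/71)=1437/536
back: M3=1437/536
back: M2=-186/71−16/71·1437/536=-216/67
back: M1=15/4−3/8·-216/67=1329/268
M: M0=0, M1=1329/268, M2=-216/67, M3=1437/536, M4=0
seg 0: a=1, c=M0/2=0, d=(M1−M0)/(6·1)=443/536, b=Δ0−h0·(2M0+M1)/6=-2587/536
seg 1: a=-3, c=M1/2=1329/536, d=(M2−M1)/(6·3)=-731/1608, b=Δ1−h1·(2M1+M2)/6=-629/268
seg 2: a=0, c=M2/2=-108/67, d=(M3−M2)/(6·2)=1055/2144, b=Δ2−h2·(2M2+M3)/6=137/536
seg 3: a=-2, c=M3/2=1437/1072, d=(M4−M3)/(6·2)=-479/2144, b=Δ3−h3·(2M3+M4)/6=-77/268
t_q=11/2 → seg 2, τ=3/2; S=0+137/536·τ+-108/67·τ²+1055/2144·τ³=-27147/17152

  seg 0: a=1 b=-2587/536 c=0 d=443/536
  seg 1: a=-3 b=-629/268 c=1329/536 d=-731/1608
  seg 2: a=0 b=137/536 c=-108/67 d=1055/2144
  seg 3: a=-2 b=-77/268 c=1437/1072 d=-479/2144
S(11/2) = -27147/17152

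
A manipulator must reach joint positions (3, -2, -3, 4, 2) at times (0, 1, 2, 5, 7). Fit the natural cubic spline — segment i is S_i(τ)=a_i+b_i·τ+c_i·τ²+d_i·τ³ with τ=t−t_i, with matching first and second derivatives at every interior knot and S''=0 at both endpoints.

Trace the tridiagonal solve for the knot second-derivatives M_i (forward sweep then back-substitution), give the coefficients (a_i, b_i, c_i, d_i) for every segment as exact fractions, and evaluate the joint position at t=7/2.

  seg 0: a=3 b=-2416/411 c=0 d=361/411
  seg 1: a=-2 b=-1333/411 c=361/137 d=-161/411
  seg 2: a=-3 b=350/411 c=200/137 d=-397/1233
  seg 3: a=4 b=377/411 c=-197/137 d=197/822
S(7/2) = 521/1096

Δ: Δ0=-5, Δ1=-1, Δ2=7/3, Δ3=-1
row 1: diag=4, rhs=24; c'=1/4, d'=6
row 2: denom=8−1·1/4=31/4; d'=(20−1·6)/(31/4)=56/31
row 3: denom=10−3·12/31=274/31; d'=(-20−3·56/31)/(274/31)=-394/137
back: M3=-394/137
back: M2=56/31−12/31·-394/137=400/137
back: M1=6−1/4·400/137=722/137
M: M0=0, M1=722/137, M2=400/137, M3=-394/137, M4=0
seg 0: a=3, c=M0/2=0, d=(M1−M0)/(6·1)=361/411, b=Δ0−h0·(2M0+M1)/6=-2416/411
seg 1: a=-2, c=M1/2=361/137, d=(M2−M1)/(6·1)=-161/411, b=Δ1−h1·(2M1+M2)/6=-1333/411
seg 2: a=-3, c=M2/2=200/137, d=(M3−M2)/(6·3)=-397/1233, b=Δ2−h2·(2M2+M3)/6=350/411
seg 3: a=4, c=M3/2=-197/137, d=(M4−M3)/(6·2)=197/822, b=Δ3−h3·(2M3+M4)/6=377/411
t_q=7/2 → seg 2, τ=3/2; S=-3+350/411·τ+200/137·τ²+-397/1233·τ³=521/1096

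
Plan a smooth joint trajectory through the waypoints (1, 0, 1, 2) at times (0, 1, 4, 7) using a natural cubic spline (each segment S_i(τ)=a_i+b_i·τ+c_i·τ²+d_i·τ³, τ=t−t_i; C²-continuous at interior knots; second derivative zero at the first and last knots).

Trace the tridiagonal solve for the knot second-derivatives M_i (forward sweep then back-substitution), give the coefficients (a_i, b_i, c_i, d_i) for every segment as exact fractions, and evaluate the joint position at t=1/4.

  seg 0: a=1 b=-103/87 c=0 d=16/87
  seg 1: a=0 b=-55/87 c=16/29 d=-20/261
  seg 2: a=1 b=53/87 c=-4/29 d=4/261
S(1/4) = 41/58

Δ: Δ0=-1, Δ1=1/3, Δ2=1/3
row 1: diag=8, rhs=8; c'=3/8, d'=1
row 2: denom=12−3·3/8=87/8; d'=(0−3·1)/(87/8)=-8/29
back: M2=-8/29
back: M1=1−3/8·-8/29=32/29
M: M0=0, M1=32/29, M2=-8/29, M3=0
seg 0: a=1, c=M0/2=0, d=(M1−M0)/(6·1)=16/87, b=Δ0−h0·(2M0+M1)/6=-103/87
seg 1: a=0, c=M1/2=16/29, d=(M2−M1)/(6·3)=-20/261, b=Δ1−h1·(2M1+M2)/6=-55/87
seg 2: a=1, c=M2/2=-4/29, d=(M3−M2)/(6·3)=4/261, b=Δ2−h2·(2M2+M3)/6=53/87
t_q=1/4 → seg 0, τ=1/4; S=1+-103/87·τ+0·τ²+16/87·τ³=41/58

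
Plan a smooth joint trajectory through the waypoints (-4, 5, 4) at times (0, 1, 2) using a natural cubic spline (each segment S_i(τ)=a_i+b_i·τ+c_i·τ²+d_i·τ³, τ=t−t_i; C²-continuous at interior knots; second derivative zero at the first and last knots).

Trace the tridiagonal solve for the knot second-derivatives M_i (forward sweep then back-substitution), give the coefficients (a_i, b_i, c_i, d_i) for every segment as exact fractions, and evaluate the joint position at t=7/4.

  seg 0: a=-4 b=23/2 c=0 d=-5/2
  seg 1: a=5 b=4 c=-15/2 d=5/2
S(7/4) = 619/128

Δ: Δ0=9, Δ1=-1
row 1: diag=4, rhs=-60; c'=1/4, d'=-15
back: M1=-15
M: M0=0, M1=-15, M2=0
seg 0: a=-4, c=M0/2=0, d=(M1−M0)/(6·1)=-5/2, b=Δ0−h0·(2M0+M1)/6=23/2
seg 1: a=5, c=M1/2=-15/2, d=(M2−M1)/(6·1)=5/2, b=Δ1−h1·(2M1+M2)/6=4
t_q=7/4 → seg 1, τ=3/4; S=5+4·τ+-15/2·τ²+5/2·τ³=619/128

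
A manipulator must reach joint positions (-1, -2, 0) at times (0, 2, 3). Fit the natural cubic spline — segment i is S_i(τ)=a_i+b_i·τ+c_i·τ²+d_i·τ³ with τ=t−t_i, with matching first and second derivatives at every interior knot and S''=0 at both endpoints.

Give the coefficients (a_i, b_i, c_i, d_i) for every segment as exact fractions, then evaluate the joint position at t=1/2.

Δ: Δ0=-1/2, Δ1=2
row 1: diag=6, rhs=15; c'=1/6, d'=5/2
back: M1=5/2
M: M0=0, M1=5/2, M2=0
seg 0: a=-1, c=M0/2=0, d=(M1−M0)/(6·2)=5/24, b=Δ0−h0·(2M0+M1)/6=-4/3
seg 1: a=-2, c=M1/2=5/4, d=(M2−M1)/(6·1)=-5/12, b=Δ1−h1·(2M1+M2)/6=7/6
t_q=1/2 → seg 0, τ=1/2; S=-1+-4/3·τ+0·τ²+5/24·τ³=-105/64

  seg 0: a=-1 b=-4/3 c=0 d=5/24
  seg 1: a=-2 b=7/6 c=5/4 d=-5/12
S(1/2) = -105/64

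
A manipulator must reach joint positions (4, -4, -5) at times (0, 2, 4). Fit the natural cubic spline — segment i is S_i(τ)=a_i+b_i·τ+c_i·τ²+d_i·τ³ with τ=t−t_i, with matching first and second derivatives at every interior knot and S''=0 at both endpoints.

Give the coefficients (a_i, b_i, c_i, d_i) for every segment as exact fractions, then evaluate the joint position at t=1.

Δ: Δ0=-4, Δ1=-1/2
row 1: diag=8, rhs=21; c'=1/4, d'=21/8
back: M1=21/8
M: M0=0, M1=21/8, M2=0
seg 0: a=4, c=M0/2=0, d=(M1−M0)/(6·2)=7/32, b=Δ0−h0·(2M0+M1)/6=-39/8
seg 1: a=-4, c=M1/2=21/16, d=(M2−M1)/(6·2)=-7/32, b=Δ1−h1·(2M1+M2)/6=-9/4
t_q=1 → seg 0, τ=1; S=4+-39/8·τ+0·τ²+7/32·τ³=-21/32

  seg 0: a=4 b=-39/8 c=0 d=7/32
  seg 1: a=-4 b=-9/4 c=21/16 d=-7/32
S(1) = -21/32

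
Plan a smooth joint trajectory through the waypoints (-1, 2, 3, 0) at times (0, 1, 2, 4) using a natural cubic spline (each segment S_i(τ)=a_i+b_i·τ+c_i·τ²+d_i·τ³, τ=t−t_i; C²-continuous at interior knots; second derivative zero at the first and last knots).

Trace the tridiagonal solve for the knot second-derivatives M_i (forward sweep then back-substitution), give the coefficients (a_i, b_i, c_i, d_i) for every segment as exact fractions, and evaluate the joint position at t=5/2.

  seg 0: a=-1 b=157/46 c=0 d=-19/46
  seg 1: a=2 b=50/23 c=-57/46 d=3/46
  seg 2: a=3 b=-5/46 c=-24/23 d=4/23
S(5/2) = 249/92

Δ: Δ0=3, Δ1=1, Δ2=-3/2
row 1: diag=4, rhs=-12; c'=1/4, d'=-3
row 2: denom=6−1·1/4=23/4; d'=(-15−1·-3)/(23/4)=-48/23
back: M2=-48/23
back: M1=-3−1/4·-48/23=-57/23
M: M0=0, M1=-57/23, M2=-48/23, M3=0
seg 0: a=-1, c=M0/2=0, d=(M1−M0)/(6·1)=-19/46, b=Δ0−h0·(2M0+M1)/6=157/46
seg 1: a=2, c=M1/2=-57/46, d=(M2−M1)/(6·1)=3/46, b=Δ1−h1·(2M1+M2)/6=50/23
seg 2: a=3, c=M2/2=-24/23, d=(M3−M2)/(6·2)=4/23, b=Δ2−h2·(2M2+M3)/6=-5/46
t_q=5/2 → seg 2, τ=1/2; S=3+-5/46·τ+-24/23·τ²+4/23·τ³=249/92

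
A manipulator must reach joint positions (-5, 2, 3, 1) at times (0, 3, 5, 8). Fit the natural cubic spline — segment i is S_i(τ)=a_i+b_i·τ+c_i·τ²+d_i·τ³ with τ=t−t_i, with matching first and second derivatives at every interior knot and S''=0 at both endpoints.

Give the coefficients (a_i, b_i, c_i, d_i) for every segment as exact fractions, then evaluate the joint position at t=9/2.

Δ: Δ0=7/3, Δ1=1/2, Δ2=-2/3
row 1: diag=10, rhs=-11; c'=1/5, d'=-11/10
row 2: denom=10−2·1/5=48/5; d'=(-7−2·-11/10)/(48/5)=-1/2
back: M2=-1/2
back: M1=-11/10−1/5·-1/2=-1
M: M0=0, M1=-1, M2=-1/2, M3=0
seg 0: a=-5, c=M0/2=0, d=(M1−M0)/(6·3)=-1/18, b=Δ0−h0·(2M0+M1)/6=17/6
seg 1: a=2, c=M1/2=-1/2, d=(M2−M1)/(6·2)=1/24, b=Δ1−h1·(2M1+M2)/6=4/3
seg 2: a=3, c=M2/2=-1/4, d=(M3−M2)/(6·3)=1/36, b=Δ2−h2·(2M2+M3)/6=-1/6
t_q=9/2 → seg 1, τ=3/2; S=2+4/3·τ+-1/2·τ²+1/24·τ³=193/64

  seg 0: a=-5 b=17/6 c=0 d=-1/18
  seg 1: a=2 b=4/3 c=-1/2 d=1/24
  seg 2: a=3 b=-1/6 c=-1/4 d=1/36
S(9/2) = 193/64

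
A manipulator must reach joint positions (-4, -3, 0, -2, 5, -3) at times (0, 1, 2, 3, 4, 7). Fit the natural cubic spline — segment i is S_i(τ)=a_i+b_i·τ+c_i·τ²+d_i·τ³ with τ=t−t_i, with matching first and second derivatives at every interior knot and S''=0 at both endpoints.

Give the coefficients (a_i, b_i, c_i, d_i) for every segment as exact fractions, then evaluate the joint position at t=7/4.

  seg 0: a=-4 b=-107/1299 c=0 d=1406/1299
  seg 1: a=-3 b=4111/1299 c=1406/433 d=-4432/1299
  seg 2: a=0 b=-749/1299 c=-3026/433 d=7229/1299
  seg 3: a=-2 b=2782/1299 c=4203/433 d=-6298/1299
  seg 4: a=5 b=9106/1299 c=-2095/433 d=2095/3897
S(7/4) = -829/3464

Δ: Δ0=1, Δ1=3, Δ2=-2, Δ3=7, Δ4=-8/3
row 1: diag=4, rhs=12; c'=1/4, d'=3
row 2: denom=4−1·1/4=15/4; d'=(-30−1·3)/(15/4)=-44/5
row 3: denom=4−1·4/15=56/15; d'=(54−1·-44/5)/(56/15)=471/28
row 4: denom=8−1·15/56=433/56; d'=(-58−1·471/28)/(433/56)=-4190/433
back: M4=-4190/433
back: M3=471/28−15/56·-4190/433=8406/433
back: M2=-44/5−4/15·8406/433=-6052/433
back: M1=3−1/4·-6052/433=2812/433
M: M0=0, M1=2812/433, M2=-6052/433, M3=8406/433, M4=-4190/433, M5=0
seg 0: a=-4, c=M0/2=0, d=(M1−M0)/(6·1)=1406/1299, b=Δ0−h0·(2M0+M1)/6=-107/1299
seg 1: a=-3, c=M1/2=1406/433, d=(M2−M1)/(6·1)=-4432/1299, b=Δ1−h1·(2M1+M2)/6=4111/1299
seg 2: a=0, c=M2/2=-3026/433, d=(M3−M2)/(6·1)=7229/1299, b=Δ2−h2·(2M2+M3)/6=-749/1299
seg 3: a=-2, c=M3/2=4203/433, d=(M4−M3)/(6·1)=-6298/1299, b=Δ3−h3·(2M3+M4)/6=2782/1299
seg 4: a=5, c=M4/2=-2095/433, d=(M5−M4)/(6·3)=2095/3897, b=Δ4−h4·(2M4+M5)/6=9106/1299
t_q=7/4 → seg 1, τ=3/4; S=-3+4111/1299·τ+1406/433·τ²+-4432/1299·τ³=-829/3464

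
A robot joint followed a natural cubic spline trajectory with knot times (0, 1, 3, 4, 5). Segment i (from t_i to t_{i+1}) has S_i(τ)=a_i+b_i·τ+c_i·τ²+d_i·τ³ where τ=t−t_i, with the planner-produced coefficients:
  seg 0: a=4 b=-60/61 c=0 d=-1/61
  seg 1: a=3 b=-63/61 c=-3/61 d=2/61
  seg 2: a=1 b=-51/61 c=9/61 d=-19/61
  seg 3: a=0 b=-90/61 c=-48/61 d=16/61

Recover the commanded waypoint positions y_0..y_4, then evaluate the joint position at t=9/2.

y_0=4 y_1=3 y_2=1 y_3=0 y_4=-2
S(9/2) = -55/61

y_0 = S_0(0) = a_0 = 4
y_1 = S_1(0) = a_1 = 3
y_2 = S_2(0) = a_2 = 1
y_3 = S_3(0) = a_3 = 0
y_4 = S_3(1) = -2
t_q=9/2 is in segment 3 (τ=1/2); S_3(τ)=-55/61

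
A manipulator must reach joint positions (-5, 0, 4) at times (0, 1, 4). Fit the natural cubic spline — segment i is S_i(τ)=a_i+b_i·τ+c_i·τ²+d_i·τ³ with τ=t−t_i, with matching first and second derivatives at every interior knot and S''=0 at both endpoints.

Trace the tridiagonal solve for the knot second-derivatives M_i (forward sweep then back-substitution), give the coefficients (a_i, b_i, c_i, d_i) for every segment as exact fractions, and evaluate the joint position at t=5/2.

  seg 0: a=-5 b=131/24 c=0 d=-11/24
  seg 1: a=0 b=49/12 c=-11/8 d=11/72
S(5/2) = 227/64

Δ: Δ0=5, Δ1=4/3
row 1: diag=8, rhs=-22; c'=3/8, d'=-11/4
back: M1=-11/4
M: M0=0, M1=-11/4, M2=0
seg 0: a=-5, c=M0/2=0, d=(M1−M0)/(6·1)=-11/24, b=Δ0−h0·(2M0+M1)/6=131/24
seg 1: a=0, c=M1/2=-11/8, d=(M2−M1)/(6·3)=11/72, b=Δ1−h1·(2M1+M2)/6=49/12
t_q=5/2 → seg 1, τ=3/2; S=0+49/12·τ+-11/8·τ²+11/72·τ³=227/64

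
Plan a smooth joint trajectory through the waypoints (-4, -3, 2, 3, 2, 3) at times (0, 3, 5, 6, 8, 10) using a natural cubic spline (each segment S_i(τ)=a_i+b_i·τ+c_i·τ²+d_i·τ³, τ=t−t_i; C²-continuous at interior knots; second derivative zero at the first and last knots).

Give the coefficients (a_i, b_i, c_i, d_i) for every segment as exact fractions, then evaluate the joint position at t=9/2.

Δ: Δ0=1/3, Δ1=5/2, Δ2=1, Δ3=-1/2, Δ4=1/2
row 1: diag=10, rhs=13; c'=1/5, d'=13/10
row 2: denom=6−2·1/5=28/5; d'=(-9−2·13/10)/(28/5)=-29/14
row 3: denom=6−1·5/28=163/28; d'=(-9−1·-29/14)/(163/28)=-194/163
row 4: denom=8−2·56/163=1192/163; d'=(6−2·-194/163)/(1192/163)=683/596
back: M4=683/596
back: M3=-194/163−56/163·683/596=-236/149
back: M2=-29/14−5/28·-236/149=-533/298
back: M1=13/10−1/5·-533/298=247/149
M: M0=0, M1=247/149, M2=-533/298, M3=-236/149, M4=683/596, M5=0
seg 0: a=-4, c=M0/2=0, d=(M1−M0)/(6·3)=247/2682, b=Δ0−h0·(2M0+M1)/6=-443/894
seg 1: a=-3, c=M1/2=247/298, d=(M2−M1)/(6·2)=-1027/3576, b=Δ1−h1·(2M1+M2)/6=890/447
seg 2: a=2, c=M2/2=-533/596, d=(M3−M2)/(6·1)=61/1788, b=Δ2−h2·(2M2+M3)/6=1663/894
seg 3: a=3, c=M3/2=-118/149, d=(M4−M3)/(6·2)=1627/7152, b=Δ3−h3·(2M3+M4)/6=311/1788
seg 4: a=2, c=M4/2=683/1192, d=(M5−M4)/(6·2)=-683/7152, b=Δ4−h4·(2M4+M5)/6=-118/447
t_q=9/2 → seg 1, τ=3/2; S=-3+890/447·τ+247/298·τ²+-1027/3576·τ³=8413/9536

  seg 0: a=-4 b=-443/894 c=0 d=247/2682
  seg 1: a=-3 b=890/447 c=247/298 d=-1027/3576
  seg 2: a=2 b=1663/894 c=-533/596 d=61/1788
  seg 3: a=3 b=311/1788 c=-118/149 d=1627/7152
  seg 4: a=2 b=-118/447 c=683/1192 d=-683/7152
S(9/2) = 8413/9536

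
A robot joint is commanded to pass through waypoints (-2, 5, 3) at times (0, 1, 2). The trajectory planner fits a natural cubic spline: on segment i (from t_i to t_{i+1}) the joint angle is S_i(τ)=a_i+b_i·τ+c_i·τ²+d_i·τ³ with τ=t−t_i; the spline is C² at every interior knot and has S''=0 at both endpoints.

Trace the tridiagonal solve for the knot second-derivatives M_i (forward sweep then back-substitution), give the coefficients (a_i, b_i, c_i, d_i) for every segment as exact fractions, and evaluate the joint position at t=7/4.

Δ: Δ0=7, Δ1=-2
row 1: diag=4, rhs=-54; c'=1/4, d'=-27/2
back: M1=-27/2
M: M0=0, M1=-27/2, M2=0
seg 0: a=-2, c=M0/2=0, d=(M1−M0)/(6·1)=-9/4, b=Δ0−h0·(2M0+M1)/6=37/4
seg 1: a=5, c=M1/2=-27/4, d=(M2−M1)/(6·1)=9/4, b=Δ1−h1·(2M1+M2)/6=5/2
t_q=7/4 → seg 1, τ=3/4; S=5+5/2·τ+-27/4·τ²+9/4·τ³=1031/256

  seg 0: a=-2 b=37/4 c=0 d=-9/4
  seg 1: a=5 b=5/2 c=-27/4 d=9/4
S(7/4) = 1031/256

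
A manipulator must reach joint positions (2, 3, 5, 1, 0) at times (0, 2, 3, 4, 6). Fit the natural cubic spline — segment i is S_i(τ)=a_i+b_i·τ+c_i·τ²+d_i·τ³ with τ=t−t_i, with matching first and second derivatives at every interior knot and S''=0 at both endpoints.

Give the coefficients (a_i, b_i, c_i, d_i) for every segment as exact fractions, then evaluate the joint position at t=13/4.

Δ: Δ0=1/2, Δ1=2, Δ2=-4, Δ3=-1/2
row 1: diag=6, rhs=9; c'=1/6, d'=3/2
row 2: denom=4−1·1/6=23/6; d'=(-36−1·3/2)/(23/6)=-225/23
row 3: denom=6−1·6/23=132/23; d'=(21−1·-225/23)/(132/23)=59/11
back: M3=59/11
back: M2=-225/23−6/23·59/11=-123/11
back: M1=3/2−1/6·-123/11=37/11
M: M0=0, M1=37/11, M2=-123/11, M3=59/11, M4=0
seg 0: a=2, c=M0/2=0, d=(M1−M0)/(6·2)=37/132, b=Δ0−h0·(2M0+M1)/6=-41/66
seg 1: a=3, c=M1/2=37/22, d=(M2−M1)/(6·1)=-80/33, b=Δ1−h1·(2M1+M2)/6=181/66
seg 2: a=5, c=M2/2=-123/22, d=(M3−M2)/(6·1)=91/33, b=Δ2−h2·(2M2+M3)/6=-7/6
seg 3: a=1, c=M3/2=59/22, d=(M4−M3)/(6·2)=-59/132, b=Δ3−h3·(2M3+M4)/6=-269/66
t_q=13/4 → seg 2, τ=1/4; S=5+-7/6·τ+-123/22·τ²+91/33·τ³=3099/704

  seg 0: a=2 b=-41/66 c=0 d=37/132
  seg 1: a=3 b=181/66 c=37/22 d=-80/33
  seg 2: a=5 b=-7/6 c=-123/22 d=91/33
  seg 3: a=1 b=-269/66 c=59/22 d=-59/132
S(13/4) = 3099/704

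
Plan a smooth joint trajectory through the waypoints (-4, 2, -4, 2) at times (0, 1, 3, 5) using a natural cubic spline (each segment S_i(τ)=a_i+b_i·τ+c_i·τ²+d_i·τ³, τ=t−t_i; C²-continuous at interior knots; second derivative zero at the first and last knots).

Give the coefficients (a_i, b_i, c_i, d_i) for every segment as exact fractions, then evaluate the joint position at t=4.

Δ: Δ0=6, Δ1=-3, Δ2=3
row 1: diag=6, rhs=-54; c'=1/3, d'=-9
row 2: denom=8−2·1/3=22/3; d'=(36−2·-9)/(22/3)=81/11
back: M2=81/11
back: M1=-9−1/3·81/11=-126/11
M: M0=0, M1=-126/11, M2=81/11, M3=0
seg 0: a=-4, c=M0/2=0, d=(M1−M0)/(6·1)=-21/11, b=Δ0−h0·(2M0+M1)/6=87/11
seg 1: a=2, c=M1/2=-63/11, d=(M2−M1)/(6·2)=69/44, b=Δ1−h1·(2M1+M2)/6=24/11
seg 2: a=-4, c=M2/2=81/22, d=(M3−M2)/(6·2)=-27/44, b=Δ2−h2·(2M2+M3)/6=-21/11
t_q=4 → seg 2, τ=1; S=-4+-21/11·τ+81/22·τ²+-27/44·τ³=-125/44

  seg 0: a=-4 b=87/11 c=0 d=-21/11
  seg 1: a=2 b=24/11 c=-63/11 d=69/44
  seg 2: a=-4 b=-21/11 c=81/22 d=-27/44
S(4) = -125/44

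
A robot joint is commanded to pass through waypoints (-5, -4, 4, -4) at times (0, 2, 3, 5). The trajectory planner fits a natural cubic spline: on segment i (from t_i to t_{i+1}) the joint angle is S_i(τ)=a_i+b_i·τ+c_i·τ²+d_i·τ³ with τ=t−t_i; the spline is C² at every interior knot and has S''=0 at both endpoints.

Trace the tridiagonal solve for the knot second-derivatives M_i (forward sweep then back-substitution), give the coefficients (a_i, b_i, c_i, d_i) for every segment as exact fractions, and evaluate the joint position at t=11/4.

  seg 0: a=-5 b=-193/70 c=0 d=57/70
  seg 1: a=-4 b=491/70 c=171/35 d=-39/10
  seg 2: a=4 b=178/35 c=-477/70 d=159/140
S(11/4) = 10589/4480

Δ: Δ0=1/2, Δ1=8, Δ2=-4
row 1: diag=6, rhs=45; c'=1/6, d'=15/2
row 2: denom=6−1·1/6=35/6; d'=(-72−1·15/2)/(35/6)=-477/35
back: M2=-477/35
back: M1=15/2−1/6·-477/35=342/35
M: M0=0, M1=342/35, M2=-477/35, M3=0
seg 0: a=-5, c=M0/2=0, d=(M1−M0)/(6·2)=57/70, b=Δ0−h0·(2M0+M1)/6=-193/70
seg 1: a=-4, c=M1/2=171/35, d=(M2−M1)/(6·1)=-39/10, b=Δ1−h1·(2M1+M2)/6=491/70
seg 2: a=4, c=M2/2=-477/70, d=(M3−M2)/(6·2)=159/140, b=Δ2−h2·(2M2+M3)/6=178/35
t_q=11/4 → seg 1, τ=3/4; S=-4+491/70·τ+171/35·τ²+-39/10·τ³=10589/4480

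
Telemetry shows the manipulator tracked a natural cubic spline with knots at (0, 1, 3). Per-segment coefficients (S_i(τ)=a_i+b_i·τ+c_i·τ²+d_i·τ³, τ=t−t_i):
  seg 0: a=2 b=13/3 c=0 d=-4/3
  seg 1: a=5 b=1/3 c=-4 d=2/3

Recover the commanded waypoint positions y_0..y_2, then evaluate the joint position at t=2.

y_0=2 y_1=5 y_2=-5
S(2) = 2

y_0 = S_0(0) = a_0 = 2
y_1 = S_1(0) = a_1 = 5
y_2 = S_1(2) = -5
t_q=2 is in segment 1 (τ=1); S_1(τ)=2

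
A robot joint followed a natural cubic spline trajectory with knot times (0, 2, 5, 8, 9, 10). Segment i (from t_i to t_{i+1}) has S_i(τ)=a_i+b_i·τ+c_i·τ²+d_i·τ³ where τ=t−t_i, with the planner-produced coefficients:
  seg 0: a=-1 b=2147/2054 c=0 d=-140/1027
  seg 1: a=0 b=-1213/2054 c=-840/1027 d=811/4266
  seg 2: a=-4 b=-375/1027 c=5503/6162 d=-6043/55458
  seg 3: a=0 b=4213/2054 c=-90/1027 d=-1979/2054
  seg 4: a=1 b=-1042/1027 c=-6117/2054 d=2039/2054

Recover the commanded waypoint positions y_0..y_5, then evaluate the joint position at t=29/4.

y_0=-1 y_1=0 y_2=-4 y_3=0 y_4=1 y_5=-2
S(29/4) = -202661/131456

y_0 = S_0(0) = a_0 = -1
y_1 = S_1(0) = a_1 = 0
y_2 = S_2(0) = a_2 = -4
y_3 = S_3(0) = a_3 = 0
y_4 = S_4(0) = a_4 = 1
y_5 = S_4(1) = -2
t_q=29/4 is in segment 2 (τ=9/4); S_2(τ)=-202661/131456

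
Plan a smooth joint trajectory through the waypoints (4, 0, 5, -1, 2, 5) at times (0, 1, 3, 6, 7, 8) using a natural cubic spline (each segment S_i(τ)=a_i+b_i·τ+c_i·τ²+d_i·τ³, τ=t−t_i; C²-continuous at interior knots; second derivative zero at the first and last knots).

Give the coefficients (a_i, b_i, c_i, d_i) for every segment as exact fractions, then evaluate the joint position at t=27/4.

Δ: Δ0=-4, Δ1=5/2, Δ2=-2, Δ3=3, Δ4=3
row 1: diag=6, rhs=39; c'=1/3, d'=13/2
row 2: denom=10−2·1/3=28/3; d'=(-27−2·13/2)/(28/3)=-30/7
row 3: denom=8−3·9/28=197/28; d'=(30−3·-30/7)/(197/28)=1200/197
row 4: denom=4−1·28/197=760/197; d'=(0−1·1200/197)/(760/197)=-30/19
back: M4=-30/19
back: M3=1200/197−28/197·-30/19=120/19
back: M2=-30/7−9/28·120/19=-120/19
back: M1=13/2−1/3·-120/19=327/38
M: M0=0, M1=327/38, M2=-120/19, M3=120/19, M4=-30/19, M5=0
seg 0: a=4, c=M0/2=0, d=(M1−M0)/(6·1)=109/76, b=Δ0−h0·(2M0+M1)/6=-413/76
seg 1: a=0, c=M1/2=327/76, d=(M2−M1)/(6·2)=-189/152, b=Δ1−h1·(2M1+M2)/6=-43/38
seg 2: a=5, c=M2/2=-60/19, d=(M3−M2)/(6·3)=40/57, b=Δ2−h2·(2M2+M3)/6=22/19
seg 3: a=-1, c=M3/2=60/19, d=(M4−M3)/(6·1)=-25/19, b=Δ3−h3·(2M3+M4)/6=22/19
seg 4: a=2, c=M4/2=-15/19, d=(M5−M4)/(6·1)=5/19, b=Δ4−h4·(2M4+M5)/6=67/19
t_q=27/4 → seg 3, τ=3/4; S=-1+22/19·τ+60/19·τ²+-25/19·τ³=1325/1216

  seg 0: a=4 b=-413/76 c=0 d=109/76
  seg 1: a=0 b=-43/38 c=327/76 d=-189/152
  seg 2: a=5 b=22/19 c=-60/19 d=40/57
  seg 3: a=-1 b=22/19 c=60/19 d=-25/19
  seg 4: a=2 b=67/19 c=-15/19 d=5/19
S(27/4) = 1325/1216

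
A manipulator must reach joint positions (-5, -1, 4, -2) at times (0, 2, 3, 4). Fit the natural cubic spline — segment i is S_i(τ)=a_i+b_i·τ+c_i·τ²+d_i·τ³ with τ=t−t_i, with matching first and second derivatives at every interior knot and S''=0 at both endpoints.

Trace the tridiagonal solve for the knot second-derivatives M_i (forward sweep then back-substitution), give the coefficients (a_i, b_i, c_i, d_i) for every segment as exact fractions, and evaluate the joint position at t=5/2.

Δ: Δ0=2, Δ1=5, Δ2=-6
row 1: diag=6, rhs=18; c'=1/6, d'=3
row 2: denom=4−1·1/6=23/6; d'=(-66−1·3)/(23/6)=-18
back: M2=-18
back: M1=3−1/6·-18=6
M: M0=0, M1=6, M2=-18, M3=0
seg 0: a=-5, c=M0/2=0, d=(M1−M0)/(6·2)=1/2, b=Δ0−h0·(2M0+M1)/6=0
seg 1: a=-1, c=M1/2=3, d=(M2−M1)/(6·1)=-4, b=Δ1−h1·(2M1+M2)/6=6
seg 2: a=4, c=M2/2=-9, d=(M3−M2)/(6·1)=3, b=Δ2−h2·(2M2+M3)/6=0
t_q=5/2 → seg 1, τ=1/2; S=-1+6·τ+3·τ²+-4·τ³=9/4

  seg 0: a=-5 b=0 c=0 d=1/2
  seg 1: a=-1 b=6 c=3 d=-4
  seg 2: a=4 b=0 c=-9 d=3
S(5/2) = 9/4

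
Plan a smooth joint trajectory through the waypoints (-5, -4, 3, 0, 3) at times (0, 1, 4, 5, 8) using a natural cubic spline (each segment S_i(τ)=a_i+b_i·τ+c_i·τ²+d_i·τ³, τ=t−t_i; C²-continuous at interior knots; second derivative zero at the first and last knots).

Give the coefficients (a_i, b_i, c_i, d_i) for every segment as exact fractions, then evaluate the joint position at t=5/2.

  seg 0: a=-5 b=13/27 c=0 d=14/27
  seg 1: a=-4 b=55/27 c=14/9 d=-118/243
  seg 2: a=3 b=-47/27 c=-76/27 d=14/9
  seg 3: a=0 b=-73/27 c=50/27 d=-50/243
S(5/2) = 11/12

Δ: Δ0=1, Δ1=7/3, Δ2=-3, Δ3=1
row 1: diag=8, rhs=8; c'=3/8, d'=1
row 2: denom=8−3·3/8=55/8; d'=(-32−3·1)/(55/8)=-56/11
row 3: denom=8−1·8/55=432/55; d'=(24−1·-56/11)/(432/55)=100/27
back: M3=100/27
back: M2=-56/11−8/55·100/27=-152/27
back: M1=1−3/8·-152/27=28/9
M: M0=0, M1=28/9, M2=-152/27, M3=100/27, M4=0
seg 0: a=-5, c=M0/2=0, d=(M1−M0)/(6·1)=14/27, b=Δ0−h0·(2M0+M1)/6=13/27
seg 1: a=-4, c=M1/2=14/9, d=(M2−M1)/(6·3)=-118/243, b=Δ1−h1·(2M1+M2)/6=55/27
seg 2: a=3, c=M2/2=-76/27, d=(M3−M2)/(6·1)=14/9, b=Δ2−h2·(2M2+M3)/6=-47/27
seg 3: a=0, c=M3/2=50/27, d=(M4−M3)/(6·3)=-50/243, b=Δ3−h3·(2M3+M4)/6=-73/27
t_q=5/2 → seg 1, τ=3/2; S=-4+55/27·τ+14/9·τ²+-118/243·τ³=11/12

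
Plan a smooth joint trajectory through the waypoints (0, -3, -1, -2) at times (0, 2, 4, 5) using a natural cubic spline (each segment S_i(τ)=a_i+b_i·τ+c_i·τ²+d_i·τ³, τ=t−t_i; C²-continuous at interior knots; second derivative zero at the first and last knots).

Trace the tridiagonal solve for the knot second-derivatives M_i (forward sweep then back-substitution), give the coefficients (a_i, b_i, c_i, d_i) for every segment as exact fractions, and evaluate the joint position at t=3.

Δ: Δ0=-3/2, Δ1=1, Δ2=-1
row 1: diag=8, rhs=15; c'=1/4, d'=15/8
row 2: denom=6−2·1/4=11/2; d'=(-12−2·15/8)/(11/2)=-63/22
back: M2=-63/22
back: M1=15/8−1/4·-63/22=57/22
M: M0=0, M1=57/22, M2=-63/22, M3=0
seg 0: a=0, c=M0/2=0, d=(M1−M0)/(6·2)=19/88, b=Δ0−h0·(2M0+M1)/6=-26/11
seg 1: a=-3, c=M1/2=57/44, d=(M2−M1)/(6·2)=-5/11, b=Δ1−h1·(2M1+M2)/6=5/22
seg 2: a=-1, c=M2/2=-63/44, d=(M3−M2)/(6·1)=21/44, b=Δ2−h2·(2M2+M3)/6=-1/22
t_q=3 → seg 1, τ=1; S=-3+5/22·τ+57/44·τ²+-5/11·τ³=-85/44

  seg 0: a=0 b=-26/11 c=0 d=19/88
  seg 1: a=-3 b=5/22 c=57/44 d=-5/11
  seg 2: a=-1 b=-1/22 c=-63/44 d=21/44
S(3) = -85/44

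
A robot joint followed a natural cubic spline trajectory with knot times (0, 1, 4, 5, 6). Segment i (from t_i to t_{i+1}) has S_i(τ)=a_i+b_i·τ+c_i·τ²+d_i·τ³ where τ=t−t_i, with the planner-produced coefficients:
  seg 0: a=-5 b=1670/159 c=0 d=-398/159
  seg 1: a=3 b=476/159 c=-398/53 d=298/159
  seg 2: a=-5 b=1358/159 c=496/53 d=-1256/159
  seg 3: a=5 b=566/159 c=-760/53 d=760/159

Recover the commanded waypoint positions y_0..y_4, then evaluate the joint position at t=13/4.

y_0 = S_0(0) = a_0 = -5
y_1 = S_1(0) = a_1 = 3
y_2 = S_2(0) = a_2 = -5
y_3 = S_3(0) = a_3 = 5
y_4 = S_3(1) = -1
t_q=13/4 is in segment 1 (τ=9/4); S_1(τ)=-11757/1696

y_0=-5 y_1=3 y_2=-5 y_3=5 y_4=-1
S(13/4) = -11757/1696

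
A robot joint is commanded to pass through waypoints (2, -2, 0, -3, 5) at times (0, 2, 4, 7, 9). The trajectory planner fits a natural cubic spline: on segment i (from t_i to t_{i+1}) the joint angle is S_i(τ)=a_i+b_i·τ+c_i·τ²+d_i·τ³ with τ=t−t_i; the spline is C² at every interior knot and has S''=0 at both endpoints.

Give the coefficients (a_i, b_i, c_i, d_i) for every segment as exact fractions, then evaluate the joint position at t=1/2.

  seg 0: a=2 b=-1031/344 c=0 d=343/1376
  seg 1: a=-2 b=-1/172 c=1029/688 d=-683/1376
  seg 2: a=0 b=7/344 c=-255/172 d=131/344
  seg 3: a=-3 b=121/86 c=669/344 d=-223/688
S(1/2) = 5863/11008

Δ: Δ0=-2, Δ1=1, Δ2=-1, Δ3=4
row 1: diag=8, rhs=18; c'=1/4, d'=9/4
row 2: denom=10−2·1/4=19/2; d'=(-12−2·9/4)/(19/2)=-33/19
row 3: denom=10−3·6/19=172/19; d'=(30−3·-33/19)/(172/19)=669/172
back: M3=669/172
back: M2=-33/19−6/19·669/172=-255/86
back: M1=9/4−1/4·-255/86=1029/344
M: M0=0, M1=1029/344, M2=-255/86, M3=669/172, M4=0
seg 0: a=2, c=M0/2=0, d=(M1−M0)/(6·2)=343/1376, b=Δ0−h0·(2M0+M1)/6=-1031/344
seg 1: a=-2, c=M1/2=1029/688, d=(M2−M1)/(6·2)=-683/1376, b=Δ1−h1·(2M1+M2)/6=-1/172
seg 2: a=0, c=M2/2=-255/172, d=(M3−M2)/(6·3)=131/344, b=Δ2−h2·(2M2+M3)/6=7/344
seg 3: a=-3, c=M3/2=669/344, d=(M4−M3)/(6·2)=-223/688, b=Δ3−h3·(2M3+M4)/6=121/86
t_q=1/2 → seg 0, τ=1/2; S=2+-1031/344·τ+0·τ²+343/1376·τ³=5863/11008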